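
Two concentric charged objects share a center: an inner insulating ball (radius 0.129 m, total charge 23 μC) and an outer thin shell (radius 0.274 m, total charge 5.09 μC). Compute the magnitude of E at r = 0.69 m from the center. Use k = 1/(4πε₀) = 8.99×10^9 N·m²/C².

|E| ≈ 5.30e5 N/C

Symmetry ⇒ E = E(r) r̂. Gaussian sphere of radius r = 0.69 m (r > 0.274 m, enclosing both).
Q_enc = (23 μC) + (5.09 μC) = 2.809×10^-5 C.
Applying ∮E·dA = Q_enc/ε₀ with Φ = E(4πr²):
E = k|Q_enc|/r² = (8.99×10^9)(2.809×10^-5)/(0.69)² = 5.30×10^5 N/C.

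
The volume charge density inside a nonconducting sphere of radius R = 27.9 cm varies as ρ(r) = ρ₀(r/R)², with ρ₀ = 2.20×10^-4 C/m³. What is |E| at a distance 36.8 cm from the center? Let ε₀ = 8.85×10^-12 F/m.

By spherical symmetry E is radial; choose a Gaussian sphere of radius r = 36.8 cm (r > R, all charge enclosed).
Q_enc = 4π ∫₀^R ρ₀(r'/R)^2 r'² dr' = 4πρ₀R³/5 = 1.201e-5 C.
Since E is radial and uniform over the Gaussian sphere, Φ = E·4πr² = Q_enc/ε₀.
E = |Q_enc|/(4πε₀r²) = (1.201×10^-5)/(4π·8.85×10^-12·(0.368)²) = 7.97e5 N/C.

7.97×10^5 N/C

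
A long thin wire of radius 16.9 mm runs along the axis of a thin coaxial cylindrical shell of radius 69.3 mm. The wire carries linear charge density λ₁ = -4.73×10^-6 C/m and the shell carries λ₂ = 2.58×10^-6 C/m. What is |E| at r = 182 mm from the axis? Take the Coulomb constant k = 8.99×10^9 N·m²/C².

2.12×10^5 N/C

By cylindrical symmetry E is radial; use a coaxial Gaussian cylinder of radius 182 mm and length L (r > 69.3 mm, enclosing both).
λ_enc = λ₁ + λ₂ = (-4.73×10^-6) + (2.58e-6) = -2.15e-6 C/m.
Gauss's law: E·2πrL = λ_enc L/ε₀.
E = 2k|λ_enc|/r = 2(8.99×10^9)(2.15e-6)/(0.182) = 2.12e5 N/C.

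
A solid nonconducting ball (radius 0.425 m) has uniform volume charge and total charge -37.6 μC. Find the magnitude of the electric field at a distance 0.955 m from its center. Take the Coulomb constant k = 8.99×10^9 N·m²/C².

Symmetry ⇒ E = E(r) r̂. Gaussian sphere of radius r = 0.955 m (r > R, so the entire charge is enclosed).
Q_enc = -37.6 μC = -3.76×10^-5 C.
Since E is radial and uniform over the Gaussian sphere, Φ = E·4πr² = Q_enc/ε₀.
E = k|Q_enc|/r² = (8.99×10^9)(3.76e-5)/(0.955)² = 3.71×10^5 N/C.

E = 3.71×10^5 V/m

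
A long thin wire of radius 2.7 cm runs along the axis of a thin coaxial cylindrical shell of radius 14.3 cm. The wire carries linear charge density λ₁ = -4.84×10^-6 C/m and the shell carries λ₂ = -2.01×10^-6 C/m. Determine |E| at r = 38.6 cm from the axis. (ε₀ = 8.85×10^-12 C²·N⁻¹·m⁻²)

Take a coaxial cylindrical Gaussian surface of radius r = 38.6 cm and length L (r > 14.3 cm, enclosing both).
λ_enc = λ₁ + λ₂ = (-4.84×10^-6) + (-2.01×10^-6) = -6.85×10^-6 C/m.
Since E is radial and uniform over the curved surface, Φ = E·2πrL = Q_enc/ε₀ = λ_enc L/ε₀.
E = |λ_enc|/(2πε₀r) = (6.85×10^-6)/(2π·8.85×10^-12·0.386) = 3.19e5 N/C.

|E| = 3.19e5 V/m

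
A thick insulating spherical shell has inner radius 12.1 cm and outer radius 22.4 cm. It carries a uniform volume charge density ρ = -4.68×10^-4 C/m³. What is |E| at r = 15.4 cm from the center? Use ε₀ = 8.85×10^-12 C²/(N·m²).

Take a concentric spherical Gaussian surface of radius r = 15.4 cm (within the shell material, 12.1 cm < r < 22.4 cm).
Enclosed charge is the volume from a to r: Q_enc = (4π/3)ρ(r³ − a³) = -3.687e-6 C.
Applying ∮E·dA = Q_enc/ε₀ with Φ = E(4πr²):
E = |Q_enc|/(4πε₀r²) = (3.687e-6)/(4π·8.85×10^-12·(0.154)²) = 1.40×10^6 N/C.

E ≈ 1.40×10^6 N/C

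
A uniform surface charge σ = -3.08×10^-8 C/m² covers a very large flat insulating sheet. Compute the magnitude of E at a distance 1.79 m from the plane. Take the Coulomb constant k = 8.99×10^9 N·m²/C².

The symmetry is planar: E is normal to the sheet and the same magnitude on both sides. Take a pillbox straddling the sheet with end-cap area A.
Flux Φ = 2EA and Q_enc = σA, so 2EA = σA/ε₀ ⇒ E = |σ|/(2ε₀), independent of distance.
E = 2πk|σ| = 2π(8.99×10^9)(3.08×10^-8) = 1.74×10^3 N/C.

|E| = 1.74×10^3 N/C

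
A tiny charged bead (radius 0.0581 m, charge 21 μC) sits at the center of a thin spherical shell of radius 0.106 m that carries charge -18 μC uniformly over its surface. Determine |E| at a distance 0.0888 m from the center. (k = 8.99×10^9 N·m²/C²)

Take a concentric spherical Gaussian surface of radius r = 0.0888 m (between the bodies, 0.0581 m < r < 0.106 m).
The shell at 0.106 m lies outside the Gaussian surface, so Q_enc = 21 μC = 2.10×10^-5 C.
Applying ∮E·dA = Q_enc/ε₀ with Φ = E(4πr²):
E = k|Q_enc|/r² = (8.99×10^9)(2.10×10^-5)/(0.0888)² = 2.39e7 N/C.

2.39e7 N/C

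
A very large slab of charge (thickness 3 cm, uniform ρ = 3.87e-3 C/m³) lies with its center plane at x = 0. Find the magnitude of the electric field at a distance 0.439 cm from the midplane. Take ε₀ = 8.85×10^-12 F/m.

E ≈ 1.92e6 N/C

By symmetry E is perpendicular to the slab. A Gaussian pillbox from −0.439 cm to +0.439 cm (face area A) lies entirely within the slab.
Q_enc = ρ·(2x)·A and flux = 2EA, so 2EA = 2ρxA/ε₀ ⇒ E = |ρ|x/ε₀.
E = (3.87e-3)(0.00439)/(8.85×10^-12) = 1.92×10^6 N/C.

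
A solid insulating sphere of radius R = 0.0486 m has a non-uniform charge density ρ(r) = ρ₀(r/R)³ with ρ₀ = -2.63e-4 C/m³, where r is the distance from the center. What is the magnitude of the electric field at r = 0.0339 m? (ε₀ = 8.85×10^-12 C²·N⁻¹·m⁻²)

5.70e4 N/C

Use a concentric Gaussian sphere at r = 0.0339 m (r < R).
Integrate the density: Q_enc = 4π ∫₀^r ρ₀(r'/R)^3 r'² dr' = 4πρ₀ r^6/(6·R³) = -7.283×10^-9 C.
Applying ∮E·dA = Q_enc/ε₀ with Φ = E(4πr²):
E = |Q_enc|/(4πε₀r²) = (7.283e-9)/(4π·8.85×10^-12·(0.0339)²) = 5.70×10^4 N/C.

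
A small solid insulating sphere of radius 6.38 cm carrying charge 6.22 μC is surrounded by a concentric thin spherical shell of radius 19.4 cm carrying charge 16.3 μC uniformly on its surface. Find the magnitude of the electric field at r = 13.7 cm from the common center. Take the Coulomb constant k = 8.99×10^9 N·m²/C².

By spherical symmetry E is radial; choose a Gaussian sphere of radius r = 13.7 cm (between the bodies, 6.38 cm < r < 19.4 cm).
Only the inner charge is enclosed; the outer shell contributes nothing inside itself. Q_enc = 6.22 μC = 6.22×10^-6 C.
Gauss's law: E·4πr² = Q_enc/ε₀.
E = k|Q_enc|/r² = (8.99×10^9)(6.22×10^-6)/(0.137)² = 2.98×10^6 N/C.

2.98×10^6 N/C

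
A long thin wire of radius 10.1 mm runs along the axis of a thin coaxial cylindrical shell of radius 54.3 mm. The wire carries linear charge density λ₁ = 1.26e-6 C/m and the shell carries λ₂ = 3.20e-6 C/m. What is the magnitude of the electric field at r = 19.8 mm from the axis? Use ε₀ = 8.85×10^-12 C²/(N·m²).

Coaxial Gaussian cylinder, radius r = 19.8 mm, length L (between the conductors, 10.1 mm < r < 54.3 mm).
The shell at 54.3 mm lies outside the Gaussian surface, so λ_enc = λ₁ = 1.26×10^-6 C/m.
By Gauss's law (flux through the curved wall only), E·2πrL = λ_enc L/ε₀.
E = |λ_enc|/(2πε₀r) = (1.26×10^-6)/(2π·8.85×10^-12·0.0198) = 1.14×10^6 N/C.

1.14×10^6 N/C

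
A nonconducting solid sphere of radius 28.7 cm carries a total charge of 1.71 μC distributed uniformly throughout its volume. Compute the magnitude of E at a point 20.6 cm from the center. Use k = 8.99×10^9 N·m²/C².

|E| = 1.34×10^5 N/C

By spherical symmetry E is radial; choose a Gaussian sphere of radius r = 20.6 cm (r < R).
Only the charge within r is enclosed: Q_enc = Q·(r/R)³ = (1.71 μC)·(20.6 cm/28.7 cm)³ = 6.323×10^-7 C.
By Gauss's law, ∮E·dA = E·4πr² = Q_enc/ε₀.
E = k|Q_enc|/r² = (8.99×10^9)(6.323e-7)/(0.206)² = 1.34e5 N/C.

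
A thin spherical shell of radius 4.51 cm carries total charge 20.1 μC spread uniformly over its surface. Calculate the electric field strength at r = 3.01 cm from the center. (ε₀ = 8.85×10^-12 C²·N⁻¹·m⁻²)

E = 0 (no enclosed charge)

Use a concentric Gaussian sphere at r = 3.01 cm (inside the shell, r < 4.51 cm).
All the charge is outside the Gaussian surface: Q_enc = 0, hence E = 0 everywhere inside the shell.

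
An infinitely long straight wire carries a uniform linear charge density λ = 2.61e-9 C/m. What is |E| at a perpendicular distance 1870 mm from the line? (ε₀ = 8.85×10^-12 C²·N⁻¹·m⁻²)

|E| ≈ 25.1 N/C

By cylindrical symmetry E is radial; use a coaxial Gaussian cylinder of radius 1870 mm and length L.
Q_enc = λL, so λ_enc = 2.61×10^-9 C/m.
Gauss's law: E·2πrL = λ_enc L/ε₀.
E = |λ_enc|/(2πε₀r) = (2.61×10^-9)/(2π·8.85×10^-12·1.87) = 25.1 N/C.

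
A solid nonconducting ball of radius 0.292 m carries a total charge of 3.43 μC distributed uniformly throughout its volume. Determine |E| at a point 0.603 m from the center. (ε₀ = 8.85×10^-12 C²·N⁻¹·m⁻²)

By spherical symmetry E is radial; choose a Gaussian sphere of radius r = 0.603 m (r > R, so the entire charge is enclosed).
Q_enc = 3.43 μC = 3.43×10^-6 C.
By Gauss's law, ∮E·dA = E·4πr² = Q_enc/ε₀.
E = |Q_enc|/(4πε₀r²) = (3.43e-6)/(4π·8.85×10^-12·(0.603)²) = 8.48e4 N/C.

E ≈ 8.48×10^4 N/C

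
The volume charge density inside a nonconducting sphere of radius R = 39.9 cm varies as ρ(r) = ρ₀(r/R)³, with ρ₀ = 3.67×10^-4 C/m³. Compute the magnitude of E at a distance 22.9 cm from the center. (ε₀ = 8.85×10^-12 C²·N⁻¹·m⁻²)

Symmetry ⇒ E = E(r) r̂. Gaussian sphere of radius r = 22.9 cm (r < R).
Integrate the density: Q_enc = 4π ∫₀^r ρ₀(r'/R)^3 r'² dr' = 4πρ₀ r^6/(6·R³) = 1.745e-6 C.
Since E is radial and uniform over the Gaussian sphere, Φ = E·4πr² = Q_enc/ε₀.
E = |Q_enc|/(4πε₀r²) = (1.745e-6)/(4π·8.85×10^-12·(0.229)²) = 2.99×10^5 N/C.

E ≈ 2.99×10^5 V/m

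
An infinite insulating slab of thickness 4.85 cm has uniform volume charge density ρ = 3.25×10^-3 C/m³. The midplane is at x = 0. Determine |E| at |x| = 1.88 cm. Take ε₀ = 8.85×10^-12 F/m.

By symmetry E is perpendicular to the slab. A Gaussian pillbox from −1.88 cm to +1.88 cm (face area A) lies entirely within the slab.
Q_enc = ρ·(2x)·A and flux = 2EA, so 2EA = 2ρxA/ε₀ ⇒ E = |ρ|x/ε₀.
E = (3.25×10^-3)(0.0188)/(8.85×10^-12) = 6.90×10^6 N/C.

E ≈ 6.90e6 N/C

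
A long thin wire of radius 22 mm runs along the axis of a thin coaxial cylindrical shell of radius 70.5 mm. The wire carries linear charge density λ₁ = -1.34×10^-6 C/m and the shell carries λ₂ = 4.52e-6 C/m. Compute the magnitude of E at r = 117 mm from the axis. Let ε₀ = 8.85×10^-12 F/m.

E ≈ 4.89×10^5 V/m

Coaxial Gaussian cylinder, radius r = 117 mm, length L (r > 70.5 mm, enclosing both).
λ_enc = λ₁ + λ₂ = (-1.34e-6) + (4.52e-6) = 3.18×10^-6 C/m.
Applying ∮E·dA = Q_enc/ε₀ with the end caps contributing no flux:
E = |λ_enc|/(2πε₀r) = (3.18×10^-6)/(2π·8.85×10^-12·0.117) = 4.89×10^5 N/C.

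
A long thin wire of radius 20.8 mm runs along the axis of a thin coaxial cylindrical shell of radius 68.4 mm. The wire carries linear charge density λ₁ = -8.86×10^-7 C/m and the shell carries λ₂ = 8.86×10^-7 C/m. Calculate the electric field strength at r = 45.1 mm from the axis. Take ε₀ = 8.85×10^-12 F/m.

|E| = 3.53×10^5 N/C

Coaxial Gaussian cylinder, radius r = 45.1 mm, length L (between the conductors, 20.8 mm < r < 68.4 mm).
Only the inner wire is enclosed; the outer shell contributes nothing inside itself. λ_enc = λ₁ = -8.86×10^-7 C/m.
Since E is radial and uniform over the curved surface, Φ = E·2πrL = Q_enc/ε₀ = λ_enc L/ε₀.
E = |λ_enc|/(2πε₀r) = (8.86e-7)/(2π·8.85×10^-12·0.0451) = 3.53e5 N/C.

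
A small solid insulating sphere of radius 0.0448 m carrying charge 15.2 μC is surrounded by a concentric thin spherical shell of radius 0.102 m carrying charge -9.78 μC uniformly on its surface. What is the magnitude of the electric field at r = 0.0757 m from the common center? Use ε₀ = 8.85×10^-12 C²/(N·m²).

Take a concentric spherical Gaussian surface of radius r = 0.0757 m (between the bodies, 0.0448 m < r < 0.102 m).
Only the inner charge is enclosed; the outer shell contributes nothing inside itself. Q_enc = 15.2 μC = 1.52e-5 C.
By Gauss's law, ∮E·dA = E·4πr² = Q_enc/ε₀.
E = |Q_enc|/(4πε₀r²) = (1.52×10^-5)/(4π·8.85×10^-12·(0.0757)²) = 2.39×10^7 N/C.

E ≈ 2.39e7 N/C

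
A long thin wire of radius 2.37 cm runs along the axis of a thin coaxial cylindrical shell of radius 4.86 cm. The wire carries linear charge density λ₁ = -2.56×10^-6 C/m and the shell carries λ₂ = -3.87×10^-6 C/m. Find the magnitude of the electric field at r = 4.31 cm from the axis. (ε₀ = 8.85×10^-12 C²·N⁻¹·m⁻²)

Choose a coaxial cylinder of radius r = 4.31 cm (arbitrary length L) as the Gaussian surface (between the conductors, 2.37 cm < r < 4.86 cm).
Only the inner wire is enclosed; the outer shell contributes nothing inside itself. λ_enc = λ₁ = -2.56×10^-6 C/m.
Applying ∮E·dA = Q_enc/ε₀ with the end caps contributing no flux:
E = |λ_enc|/(2πε₀r) = (2.56e-6)/(2π·8.85×10^-12·0.0431) = 1.07×10^6 N/C.

|E| = 1.07×10^6 N/C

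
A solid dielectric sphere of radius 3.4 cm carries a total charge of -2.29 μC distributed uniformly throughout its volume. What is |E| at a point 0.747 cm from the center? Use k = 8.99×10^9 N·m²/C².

By spherical symmetry E is radial; choose a Gaussian sphere of radius r = 0.747 cm (r < R).
Only the charge within r is enclosed: Q_enc = Q·(r/R)³ = (-2.29 μC)·(0.747 cm/3.4 cm)³ = -2.429e-8 C.
By Gauss's law, ∮E·dA = E·4πr² = Q_enc/ε₀.
E = k|Q_enc|/r² = (8.99×10^9)(2.429×10^-8)/(0.00747)² = 3.91×10^6 N/C.

|E| = 3.91e6 V/m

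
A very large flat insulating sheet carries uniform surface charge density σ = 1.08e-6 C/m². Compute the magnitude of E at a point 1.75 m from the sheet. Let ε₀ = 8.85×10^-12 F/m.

Choose a cylindrical pillbox piercing the sheet, end faces (area A) parallel to it.
Flux Φ = 2EA and Q_enc = σA, so 2EA = σA/ε₀ ⇒ E = |σ|/(2ε₀), independent of distance.
E = |σ|/(2ε₀) = (1.08×10^-6)/(2·8.85×10^-12) = 6.10×10^4 N/C.

|E| ≈ 6.10×10^4 N/C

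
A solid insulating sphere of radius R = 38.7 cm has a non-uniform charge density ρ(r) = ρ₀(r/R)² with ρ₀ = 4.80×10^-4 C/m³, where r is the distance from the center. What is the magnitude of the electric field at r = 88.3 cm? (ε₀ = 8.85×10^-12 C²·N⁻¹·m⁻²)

Use a concentric Gaussian sphere at r = 88.3 cm (r > R, all charge enclosed).
Q_enc = 4π ∫₀^R ρ₀(r'/R)^2 r'² dr' = 4πρ₀R³/5 = 6.992×10^-5 C.
Applying ∮E·dA = Q_enc/ε₀ with Φ = E(4πr²):
E = |Q_enc|/(4πε₀r²) = (6.992e-5)/(4π·8.85×10^-12·(0.883)²) = 8.06e5 N/C.

E = 8.06×10^5 N/C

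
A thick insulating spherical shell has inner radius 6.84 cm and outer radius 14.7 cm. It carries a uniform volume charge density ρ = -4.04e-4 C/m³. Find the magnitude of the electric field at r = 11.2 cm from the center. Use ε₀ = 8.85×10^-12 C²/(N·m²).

|E| ≈ 1.32×10^6 N/C

Symmetry ⇒ E = E(r) r̂. Gaussian sphere of radius r = 11.2 cm (within the shell material, 6.84 cm < r < 14.7 cm).
Enclosed charge is the volume from a to r: Q_enc = (4π/3)ρ(r³ − a³) = -1.836e-6 C.
By Gauss's law, ∮E·dA = E·4πr² = Q_enc/ε₀.
E = |Q_enc|/(4πε₀r²) = (1.836e-6)/(4π·8.85×10^-12·(0.112)²) = 1.32e6 N/C.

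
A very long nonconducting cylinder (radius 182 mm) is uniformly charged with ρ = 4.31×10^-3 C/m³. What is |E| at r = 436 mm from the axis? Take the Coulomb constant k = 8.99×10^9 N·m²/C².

1.85e7 V/m

By cylindrical symmetry E is radial; use a coaxial Gaussian cylinder of radius 436 mm and length L (r > 182 mm, full cross-section enclosed).
λ_enc = ρ·πR² = (4.31×10^-3)π(0.182)² = 4.485e-4 C/m.
Applying ∮E·dA = Q_enc/ε₀ with the end caps contributing no flux:
E = 2k|λ_enc|/r = 2(8.99×10^9)(4.485×10^-4)/(0.436) = 1.85e7 N/C.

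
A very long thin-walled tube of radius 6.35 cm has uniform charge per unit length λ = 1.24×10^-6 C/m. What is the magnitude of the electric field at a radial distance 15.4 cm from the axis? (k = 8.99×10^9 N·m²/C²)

Choose a coaxial cylinder of radius r = 15.4 cm (arbitrary length L) as the Gaussian surface (r > 6.35 cm).
The full line charge is enclosed: λ_enc = 1.24e-6 C/m.
By Gauss's law (flux through the curved wall only), E·2πrL = λ_enc L/ε₀.
E = 2k|λ_enc|/r = 2(8.99×10^9)(1.24e-6)/(0.154) = 1.45×10^5 N/C.

|E| = 1.45×10^5 V/m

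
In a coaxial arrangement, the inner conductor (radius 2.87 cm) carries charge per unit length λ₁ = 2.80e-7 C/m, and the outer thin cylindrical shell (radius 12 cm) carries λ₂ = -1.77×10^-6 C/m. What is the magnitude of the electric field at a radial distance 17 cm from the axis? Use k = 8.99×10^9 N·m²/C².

Choose a coaxial cylinder of radius r = 17 cm (arbitrary length L) as the Gaussian surface (r > 12 cm, enclosing both).
λ_enc = λ₁ + λ₂ = (2.80×10^-7) + (-1.77×10^-6) = -1.49e-6 C/m.
Gauss's law: E·2πrL = λ_enc L/ε₀.
E = 2k|λ_enc|/r = 2(8.99×10^9)(1.49×10^-6)/(0.17) = 1.58×10^5 N/C.

1.58×10^5 N/C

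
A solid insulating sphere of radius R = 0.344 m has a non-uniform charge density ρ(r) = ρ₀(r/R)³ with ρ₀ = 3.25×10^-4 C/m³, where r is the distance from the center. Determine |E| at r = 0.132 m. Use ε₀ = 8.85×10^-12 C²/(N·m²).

E = 4.56e4 N/C

Symmetry ⇒ E = E(r) r̂. Gaussian sphere of radius r = 0.132 m (r < R).
Integrate the density: Q_enc = 4π ∫₀^r ρ₀(r'/R)^3 r'² dr' = 4πρ₀ r^6/(6·R³) = 8.845×10^-8 C.
By Gauss's law, ∮E·dA = E·4πr² = Q_enc/ε₀.
E = |Q_enc|/(4πε₀r²) = (8.845×10^-8)/(4π·8.85×10^-12·(0.132)²) = 4.56×10^4 N/C.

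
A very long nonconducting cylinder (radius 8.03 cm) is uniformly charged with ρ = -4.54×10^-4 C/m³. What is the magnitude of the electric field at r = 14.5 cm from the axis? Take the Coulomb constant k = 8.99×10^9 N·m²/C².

|E| ≈ 1.14e6 N/C

Choose a coaxial cylinder of radius r = 14.5 cm (arbitrary length L) as the Gaussian surface (r > 8.03 cm, full cross-section enclosed).
λ_enc = ρ·πR² = (-4.54×10^-4)π(0.0803)² = -9.197×10^-6 C/m.
Gauss's law: E·2πrL = λ_enc L/ε₀.
E = 2k|λ_enc|/r = 2(8.99×10^9)(9.197e-6)/(0.145) = 1.14×10^6 N/C.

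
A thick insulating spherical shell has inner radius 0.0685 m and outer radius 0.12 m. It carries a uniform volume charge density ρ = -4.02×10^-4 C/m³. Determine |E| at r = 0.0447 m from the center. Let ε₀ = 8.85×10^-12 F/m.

Use a concentric Gaussian sphere at r = 0.0447 m (r < 0.0685 m, inside the empty cavity).
No charge is enclosed, so by Gauss's law E·4πr² = 0 ⇒ E = 0.

E = 0 (no enclosed charge)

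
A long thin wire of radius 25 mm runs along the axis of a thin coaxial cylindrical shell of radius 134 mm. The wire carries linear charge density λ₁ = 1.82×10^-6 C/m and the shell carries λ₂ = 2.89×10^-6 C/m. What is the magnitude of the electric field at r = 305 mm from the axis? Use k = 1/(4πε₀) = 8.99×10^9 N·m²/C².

Choose a coaxial cylinder of radius r = 305 mm (arbitrary length L) as the Gaussian surface (r > 134 mm, enclosing both).
λ_enc = λ₁ + λ₂ = (1.82e-6) + (2.89×10^-6) = 4.71×10^-6 C/m.
Gauss's law: E·2πrL = λ_enc L/ε₀.
E = 2k|λ_enc|/r = 2(8.99×10^9)(4.71×10^-6)/(0.305) = 2.78×10^5 N/C.

2.78×10^5 N/C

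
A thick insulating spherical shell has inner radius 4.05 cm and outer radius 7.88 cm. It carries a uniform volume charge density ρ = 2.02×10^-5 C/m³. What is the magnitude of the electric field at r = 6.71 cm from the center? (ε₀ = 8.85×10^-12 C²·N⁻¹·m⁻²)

3.98×10^4 N/C

By spherical symmetry E is radial; choose a Gaussian sphere of radius r = 6.71 cm (within the shell material, 4.05 cm < r < 7.88 cm).
Enclosed charge is the volume from a to r: Q_enc = (4π/3)ρ(r³ − a³) = 1.994e-8 C.
By Gauss's law, ∮E·dA = E·4πr² = Q_enc/ε₀.
E = |Q_enc|/(4πε₀r²) = (1.994e-8)/(4π·8.85×10^-12·(0.0671)²) = 3.98×10^4 N/C.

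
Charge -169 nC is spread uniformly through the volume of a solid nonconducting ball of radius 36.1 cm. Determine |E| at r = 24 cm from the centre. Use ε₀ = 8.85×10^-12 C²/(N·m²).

7.75e3 N/C

Symmetry ⇒ E = E(r) r̂. Gaussian sphere of radius r = 24 cm (r < R).
For a uniform sphere the enclosed fraction is (r/R)³, so Q_enc = (-169 nC)(0.24/0.361)³ = -4.966×10^-8 C.
Applying ∮E·dA = Q_enc/ε₀ with Φ = E(4πr²):
E = |Q_enc|/(4πε₀r²) = (4.966×10^-8)/(4π·8.85×10^-12·(0.24)²) = 7.75×10^3 N/C.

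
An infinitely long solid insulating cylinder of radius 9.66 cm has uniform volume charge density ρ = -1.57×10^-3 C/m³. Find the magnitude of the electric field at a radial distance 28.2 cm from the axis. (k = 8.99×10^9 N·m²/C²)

Choose a coaxial cylinder of radius r = 28.2 cm (arbitrary length L) as the Gaussian surface (r > 9.66 cm, full cross-section enclosed).
λ_enc = ρ·πR² = (-1.57×10^-3)π(0.0966)² = -4.603e-5 C/m.
Since E is radial and uniform over the curved surface, Φ = E·2πrL = Q_enc/ε₀ = λ_enc L/ε₀.
E = 2k|λ_enc|/r = 2(8.99×10^9)(4.603×10^-5)/(0.282) = 2.93×10^6 N/C.

E ≈ 2.93×10^6 V/m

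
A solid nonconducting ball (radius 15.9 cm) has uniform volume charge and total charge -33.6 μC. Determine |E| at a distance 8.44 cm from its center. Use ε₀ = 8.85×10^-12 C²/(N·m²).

|E| ≈ 6.34e6 N/C

Take a concentric spherical Gaussian surface of radius r = 8.44 cm (r < R).
Only the charge within r is enclosed: Q_enc = Q·(r/R)³ = (-33.6 μC)·(8.44 cm/15.9 cm)³ = -5.025×10^-6 C.
Since E is radial and uniform over the Gaussian sphere, Φ = E·4πr² = Q_enc/ε₀.
E = |Q_enc|/(4πε₀r²) = (5.025×10^-6)/(4π·8.85×10^-12·(0.0844)²) = 6.34×10^6 N/C.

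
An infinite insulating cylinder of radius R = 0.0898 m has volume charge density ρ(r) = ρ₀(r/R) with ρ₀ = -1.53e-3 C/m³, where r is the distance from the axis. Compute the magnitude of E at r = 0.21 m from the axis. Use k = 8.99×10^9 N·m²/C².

E ≈ 2.21×10^6 N/C

Take a coaxial cylindrical Gaussian surface of radius r = 0.21 m and length L (r > R, full charge per length enclosed).
λ_enc = 2π ∫₀^R ρ₀(r'/R)^1 r' dr' = 2πρ₀R²/3 = -2.584e-5 C/m.
By Gauss's law (flux through the curved wall only), E·2πrL = λ_enc L/ε₀.
E = 2k|λ_enc|/r = 2(8.99×10^9)(2.584×10^-5)/(0.21) = 2.21×10^6 N/C.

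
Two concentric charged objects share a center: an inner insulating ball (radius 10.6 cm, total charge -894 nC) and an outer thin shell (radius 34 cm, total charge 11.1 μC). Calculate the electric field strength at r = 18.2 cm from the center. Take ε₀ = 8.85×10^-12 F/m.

E ≈ 2.43×10^5 V/m

By spherical symmetry E is radial; choose a Gaussian sphere of radius r = 18.2 cm (between the bodies, 10.6 cm < r < 34 cm).
Only the inner charge is enclosed; the outer shell contributes nothing inside itself. Q_enc = -894 nC = -8.94×10^-7 C.
Applying ∮E·dA = Q_enc/ε₀ with Φ = E(4πr²):
E = |Q_enc|/(4πε₀r²) = (8.94e-7)/(4π·8.85×10^-12·(0.182)²) = 2.43×10^5 N/C.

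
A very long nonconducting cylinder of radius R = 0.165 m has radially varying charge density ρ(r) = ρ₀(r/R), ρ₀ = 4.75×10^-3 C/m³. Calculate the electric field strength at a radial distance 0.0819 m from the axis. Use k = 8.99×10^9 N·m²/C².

E ≈ 7.27×10^6 N/C

Coaxial Gaussian cylinder, radius r = 0.0819 m, length L (r < R).
λ_enc = ∫₀^r ρ(r')·2πr' dr' = (2πρ₀/R)·r^3/3 = 3.312e-5 C/m.
By Gauss's law (flux through the curved wall only), E·2πrL = λ_enc L/ε₀.
E = 2k|λ_enc|/r = 2(8.99×10^9)(3.312×10^-5)/(0.0819) = 7.27e6 N/C.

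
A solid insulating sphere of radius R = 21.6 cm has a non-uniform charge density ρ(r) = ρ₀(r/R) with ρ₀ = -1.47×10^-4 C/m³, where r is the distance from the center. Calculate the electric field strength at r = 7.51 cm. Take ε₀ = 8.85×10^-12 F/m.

|E| ≈ 1.08e5 V/m

Take a concentric spherical Gaussian surface of radius r = 7.51 cm (r < R).
Q_enc = ∫₀^r ρ(r')·4πr'² dr' = (4πρ₀/R) ∫₀^r r'^3 dr' = 4πρ₀ r^4/(4·R) = -6.801×10^-8 C.
Since E is radial and uniform over the Gaussian sphere, Φ = E·4πr² = Q_enc/ε₀.
E = |Q_enc|/(4πε₀r²) = (6.801×10^-8)/(4π·8.85×10^-12·(0.0751)²) = 1.08×10^5 N/C.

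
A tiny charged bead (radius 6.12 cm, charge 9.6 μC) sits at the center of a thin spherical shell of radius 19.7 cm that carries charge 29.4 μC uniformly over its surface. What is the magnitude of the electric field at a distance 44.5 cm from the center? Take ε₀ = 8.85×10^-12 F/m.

E = 1.77×10^6 N/C

By spherical symmetry E is radial; choose a Gaussian sphere of radius r = 44.5 cm (r > 19.7 cm, enclosing both).
Q_enc = (9.6 μC) + (29.4 μC) = 3.90e-5 C.
By Gauss's law, ∮E·dA = E·4πr² = Q_enc/ε₀.
E = |Q_enc|/(4πε₀r²) = (3.90×10^-5)/(4π·8.85×10^-12·(0.445)²) = 1.77e6 N/C.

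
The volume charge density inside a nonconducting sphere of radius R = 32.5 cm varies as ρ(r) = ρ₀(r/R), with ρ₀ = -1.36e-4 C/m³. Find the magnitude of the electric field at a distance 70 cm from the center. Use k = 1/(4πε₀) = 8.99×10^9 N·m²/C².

Take a concentric spherical Gaussian surface of radius r = 70 cm (r > R, all charge enclosed).
Q_enc = 4π ∫₀^R ρ₀(r'/R)^1 r'² dr' = 4πρ₀R³/4 = -1.467e-5 C.
By Gauss's law, ∮E·dA = E·4πr² = Q_enc/ε₀.
E = k|Q_enc|/r² = (8.99×10^9)(1.467×10^-5)/(0.7)² = 2.69e5 N/C.

E = 2.69×10^5 V/m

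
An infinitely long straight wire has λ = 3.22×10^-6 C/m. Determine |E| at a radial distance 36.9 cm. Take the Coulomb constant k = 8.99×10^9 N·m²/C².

By cylindrical symmetry E is radial; use a coaxial Gaussian cylinder of radius 36.9 cm and length L.
Q_enc = λL, so λ_enc = 3.22×10^-6 C/m.
Since E is radial and uniform over the curved surface, Φ = E·2πrL = Q_enc/ε₀ = λ_enc L/ε₀.
E = 2k|λ_enc|/r = 2(8.99×10^9)(3.22×10^-6)/(0.369) = 1.57×10^5 N/C.

E ≈ 1.57e5 N/C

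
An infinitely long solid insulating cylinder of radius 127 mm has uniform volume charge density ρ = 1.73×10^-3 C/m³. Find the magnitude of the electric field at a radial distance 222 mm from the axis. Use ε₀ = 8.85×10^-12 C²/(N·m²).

E ≈ 7.10×10^6 N/C

Coaxial Gaussian cylinder, radius r = 222 mm, length L (r > 127 mm, full cross-section enclosed).
λ_enc = ρ·πR² = (1.73×10^-3)π(0.127)² = 8.766e-5 C/m.
Gauss's law: E·2πrL = λ_enc L/ε₀.
E = |λ_enc|/(2πε₀r) = (8.766×10^-5)/(2π·8.85×10^-12·0.222) = 7.10×10^6 N/C.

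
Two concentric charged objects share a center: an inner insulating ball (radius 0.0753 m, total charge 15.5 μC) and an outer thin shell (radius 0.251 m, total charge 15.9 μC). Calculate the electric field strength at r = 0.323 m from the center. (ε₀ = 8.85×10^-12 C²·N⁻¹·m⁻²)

|E| ≈ 2.71e6 V/m

Symmetry ⇒ E = E(r) r̂. Gaussian sphere of radius r = 0.323 m (r > 0.251 m, enclosing both).
Q_enc = (15.5 μC) + (15.9 μC) = 3.14×10^-5 C.
Since E is radial and uniform over the Gaussian sphere, Φ = E·4πr² = Q_enc/ε₀.
E = |Q_enc|/(4πε₀r²) = (3.14×10^-5)/(4π·8.85×10^-12·(0.323)²) = 2.71×10^6 N/C.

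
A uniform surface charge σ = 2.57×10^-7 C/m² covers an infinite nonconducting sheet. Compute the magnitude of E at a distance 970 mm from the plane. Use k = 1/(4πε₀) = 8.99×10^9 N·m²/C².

By planar symmetry E is perpendicular to the sheet and uniform; use a Gaussian pillbox with flat faces of area A on each side of the sheet.
Only the two end caps contribute flux: Φ = 2EA. With Q_enc = σA, Gauss's law gives E = |σ|/(2ε₀).
E = 2πk|σ| = 2π(8.99×10^9)(2.57×10^-7) = 1.45×10^4 N/C.

1.45×10^4 N/C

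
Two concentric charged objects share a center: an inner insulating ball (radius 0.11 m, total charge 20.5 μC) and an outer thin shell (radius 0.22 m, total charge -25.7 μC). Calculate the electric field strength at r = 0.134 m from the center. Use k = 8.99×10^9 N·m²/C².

Symmetry ⇒ E = E(r) r̂. Gaussian sphere of radius r = 0.134 m (between the bodies, 0.11 m < r < 0.22 m).
Only the inner charge is enclosed; the outer shell contributes nothing inside itself. Q_enc = 20.5 μC = 2.05e-5 C.
Gauss's law: E·4πr² = Q_enc/ε₀.
E = k|Q_enc|/r² = (8.99×10^9)(2.05e-5)/(0.134)² = 1.03×10^7 N/C.

|E| ≈ 1.03×10^7 V/m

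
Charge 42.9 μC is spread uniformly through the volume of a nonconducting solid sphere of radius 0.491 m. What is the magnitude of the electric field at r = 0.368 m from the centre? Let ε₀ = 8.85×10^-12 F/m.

|E| ≈ 1.20e6 N/C

By spherical symmetry E is radial; choose a Gaussian sphere of radius r = 0.368 m (r < R).
For a uniform sphere the enclosed fraction is (r/R)³, so Q_enc = (42.9 μC)(0.368/0.491)³ = 1.806e-5 C.
Since E is radial and uniform over the Gaussian sphere, Φ = E·4πr² = Q_enc/ε₀.
E = |Q_enc|/(4πε₀r²) = (1.806×10^-5)/(4π·8.85×10^-12·(0.368)²) = 1.20×10^6 N/C.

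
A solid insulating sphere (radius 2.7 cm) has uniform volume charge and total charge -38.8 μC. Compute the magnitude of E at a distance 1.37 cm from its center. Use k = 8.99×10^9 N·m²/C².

Use a concentric Gaussian sphere at r = 1.37 cm (r < R).
Only the charge within r is enclosed: Q_enc = Q·(r/R)³ = (-38.8 μC)·(1.37 cm/2.7 cm)³ = -5.069e-6 C.
Gauss's law: E·4πr² = Q_enc/ε₀.
E = k|Q_enc|/r² = (8.99×10^9)(5.069×10^-6)/(0.0137)² = 2.43×10^8 N/C.

E = 2.43×10^8 N/C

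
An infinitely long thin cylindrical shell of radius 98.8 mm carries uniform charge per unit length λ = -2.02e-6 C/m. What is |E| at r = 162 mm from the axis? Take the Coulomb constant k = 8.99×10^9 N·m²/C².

Choose a coaxial cylinder of radius r = 162 mm (arbitrary length L) as the Gaussian surface (r > 98.8 mm).
The full line charge is enclosed: λ_enc = -2.02×10^-6 C/m.
Gauss's law: E·2πrL = λ_enc L/ε₀.
E = 2k|λ_enc|/r = 2(8.99×10^9)(2.02e-6)/(0.162) = 2.24×10^5 N/C.

|E| ≈ 2.24×10^5 V/m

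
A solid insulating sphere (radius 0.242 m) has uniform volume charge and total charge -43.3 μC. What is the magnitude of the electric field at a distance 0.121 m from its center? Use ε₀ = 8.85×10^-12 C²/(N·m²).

|E| ≈ 3.32×10^6 V/m

Symmetry ⇒ E = E(r) r̂. Gaussian sphere of radius r = 0.121 m (r < R).
Only the charge within r is enclosed: Q_enc = Q·(r/R)³ = (-43.3 μC)·(0.121 m/0.242 m)³ = -5.412×10^-6 C.
Applying ∮E·dA = Q_enc/ε₀ with Φ = E(4πr²):
E = |Q_enc|/(4πε₀r²) = (5.412e-6)/(4π·8.85×10^-12·(0.121)²) = 3.32×10^6 N/C.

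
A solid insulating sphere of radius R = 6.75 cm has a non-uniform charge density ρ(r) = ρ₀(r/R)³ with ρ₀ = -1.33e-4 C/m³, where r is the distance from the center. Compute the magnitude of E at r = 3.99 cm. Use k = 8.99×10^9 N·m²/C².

By spherical symmetry E is radial; choose a Gaussian sphere of radius r = 3.99 cm (r < R).
Integrate the density: Q_enc = 4π ∫₀^r ρ₀(r'/R)^3 r'² dr' = 4πρ₀ r^6/(6·R³) = -3.655×10^-9 C.
By Gauss's law, ∮E·dA = E·4πr² = Q_enc/ε₀.
E = k|Q_enc|/r² = (8.99×10^9)(3.655×10^-9)/(0.0399)² = 2.06×10^4 N/C.

2.06×10^4 N/C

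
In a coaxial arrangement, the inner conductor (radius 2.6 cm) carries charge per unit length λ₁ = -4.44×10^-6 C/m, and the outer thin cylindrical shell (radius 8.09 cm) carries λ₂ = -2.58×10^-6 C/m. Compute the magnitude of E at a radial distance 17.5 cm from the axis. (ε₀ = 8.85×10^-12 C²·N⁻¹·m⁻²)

By cylindrical symmetry E is radial; use a coaxial Gaussian cylinder of radius 17.5 cm and length L (r > 8.09 cm, enclosing both).
λ_enc = λ₁ + λ₂ = (-4.44×10^-6) + (-2.58e-6) = -7.02×10^-6 C/m.
Applying ∮E·dA = Q_enc/ε₀ with the end caps contributing no flux:
E = |λ_enc|/(2πε₀r) = (7.02×10^-6)/(2π·8.85×10^-12·0.175) = 7.21e5 N/C.

|E| = 7.21×10^5 N/C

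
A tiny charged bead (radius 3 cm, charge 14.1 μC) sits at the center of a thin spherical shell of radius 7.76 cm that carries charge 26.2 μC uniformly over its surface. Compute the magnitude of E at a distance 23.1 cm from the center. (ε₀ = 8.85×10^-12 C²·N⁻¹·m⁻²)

|E| ≈ 6.79e6 V/m

Symmetry ⇒ E = E(r) r̂. Gaussian sphere of radius r = 23.1 cm (r > 7.76 cm, enclosing both).
Q_enc = (14.1 μC) + (26.2 μC) = 4.03e-5 C.
Since E is radial and uniform over the Gaussian sphere, Φ = E·4πr² = Q_enc/ε₀.
E = |Q_enc|/(4πε₀r²) = (4.03×10^-5)/(4π·8.85×10^-12·(0.231)²) = 6.79e6 N/C.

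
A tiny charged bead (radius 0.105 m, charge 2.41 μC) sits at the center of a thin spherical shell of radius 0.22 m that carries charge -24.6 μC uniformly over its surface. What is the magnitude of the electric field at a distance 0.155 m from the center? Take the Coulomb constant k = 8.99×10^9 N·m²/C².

By spherical symmetry E is radial; choose a Gaussian sphere of radius r = 0.155 m (between the bodies, 0.105 m < r < 0.22 m).
The shell at 0.22 m lies outside the Gaussian surface, so Q_enc = 2.41 μC = 2.41e-6 C.
Applying ∮E·dA = Q_enc/ε₀ with Φ = E(4πr²):
E = k|Q_enc|/r² = (8.99×10^9)(2.41e-6)/(0.155)² = 9.02e5 N/C.

|E| ≈ 9.02e5 N/C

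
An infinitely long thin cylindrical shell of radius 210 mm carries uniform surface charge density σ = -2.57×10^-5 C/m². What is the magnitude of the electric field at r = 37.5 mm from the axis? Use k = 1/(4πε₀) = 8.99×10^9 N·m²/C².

Take a coaxial cylindrical Gaussian surface of radius r = 37.5 mm and length L (r < 210 mm, inside the shell).
No charge is enclosed, so Gauss's law gives E·2πrL = 0 ⇒ E = 0.

E = 0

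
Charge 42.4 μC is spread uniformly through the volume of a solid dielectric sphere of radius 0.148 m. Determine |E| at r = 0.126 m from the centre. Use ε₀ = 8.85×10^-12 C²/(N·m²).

Take a concentric spherical Gaussian surface of radius r = 0.126 m (r < R).
Only the charge within r is enclosed: Q_enc = Q·(r/R)³ = (42.4 μC)·(0.126 m/0.148 m)³ = 2.616×10^-5 C.
By Gauss's law, ∮E·dA = E·4πr² = Q_enc/ε₀.
E = |Q_enc|/(4πε₀r²) = (2.616×10^-5)/(4π·8.85×10^-12·(0.126)²) = 1.48×10^7 N/C.

1.48e7 N/C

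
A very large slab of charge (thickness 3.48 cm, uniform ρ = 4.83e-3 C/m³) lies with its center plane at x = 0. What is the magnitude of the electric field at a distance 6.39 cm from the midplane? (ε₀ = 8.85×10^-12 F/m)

E ≈ 9.50e6 N/C

The point |x| = 6.39 cm lies outside the slab (half-thickness 0.0174 m). A symmetric pillbox spanning the full slab encloses Q_enc = ρ·d·A.
Flux = 2EA ⇒ E = |ρ|d/(2ε₀), independent of distance outside.
E = (4.83×10^-3)(0.0348)/(2·8.85×10^-12) = 9.50×10^6 N/C.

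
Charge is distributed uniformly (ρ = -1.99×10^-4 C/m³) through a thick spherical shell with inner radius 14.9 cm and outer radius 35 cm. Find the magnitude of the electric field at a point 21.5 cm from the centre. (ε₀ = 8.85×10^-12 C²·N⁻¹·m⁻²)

E = 1.08×10^6 N/C

Take a concentric spherical Gaussian surface of radius r = 21.5 cm (within the shell material, 14.9 cm < r < 35 cm).
Enclosed charge is the volume from a to r: Q_enc = (4π/3)ρ(r³ − a³) = -5.527e-6 C.
By Gauss's law, ∮E·dA = E·4πr² = Q_enc/ε₀.
E = |Q_enc|/(4πε₀r²) = (5.527×10^-6)/(4π·8.85×10^-12·(0.215)²) = 1.08×10^6 N/C.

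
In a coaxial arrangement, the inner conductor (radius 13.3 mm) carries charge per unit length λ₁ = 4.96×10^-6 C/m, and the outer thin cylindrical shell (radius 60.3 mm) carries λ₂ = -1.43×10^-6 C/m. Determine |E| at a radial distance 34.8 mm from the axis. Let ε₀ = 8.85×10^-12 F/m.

Choose a coaxial cylinder of radius r = 34.8 mm (arbitrary length L) as the Gaussian surface (between the conductors, 13.3 mm < r < 60.3 mm).
Only the inner wire is enclosed; the outer shell contributes nothing inside itself. λ_enc = λ₁ = 4.96e-6 C/m.
Since E is radial and uniform over the curved surface, Φ = E·2πrL = Q_enc/ε₀ = λ_enc L/ε₀.
E = |λ_enc|/(2πε₀r) = (4.96×10^-6)/(2π·8.85×10^-12·0.0348) = 2.56×10^6 N/C.

E ≈ 2.56×10^6 V/m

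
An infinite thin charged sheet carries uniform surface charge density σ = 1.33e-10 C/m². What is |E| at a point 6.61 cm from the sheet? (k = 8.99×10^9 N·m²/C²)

E ≈ 7.51 N/C

The symmetry is planar: E is normal to the sheet and the same magnitude on both sides. Take a pillbox straddling the sheet with end-cap area A.
Only the two end caps contribute flux: Φ = 2EA. With Q_enc = σA, Gauss's law gives E = |σ|/(2ε₀).
E = 2πk|σ| = 2π(8.99×10^9)(1.33e-10) = 7.51 N/C.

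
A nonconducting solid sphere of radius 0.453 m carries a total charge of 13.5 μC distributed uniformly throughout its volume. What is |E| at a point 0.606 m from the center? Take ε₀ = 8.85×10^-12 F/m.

Take a concentric spherical Gaussian surface of radius r = 0.606 m (r > R, so the entire charge is enclosed).
Q_enc = 13.5 μC = 1.35×10^-5 C.
Applying ∮E·dA = Q_enc/ε₀ with Φ = E(4πr²):
E = |Q_enc|/(4πε₀r²) = (1.35×10^-5)/(4π·8.85×10^-12·(0.606)²) = 3.31×10^5 N/C.

E = 3.31e5 N/C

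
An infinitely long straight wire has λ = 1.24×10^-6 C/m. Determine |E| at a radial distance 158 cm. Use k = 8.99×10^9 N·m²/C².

1.41×10^4 N/C

Take a coaxial cylindrical Gaussian surface of radius r = 158 cm and length L.
Q_enc = λL, so λ_enc = 1.24×10^-6 C/m.
Since E is radial and uniform over the curved surface, Φ = E·2πrL = Q_enc/ε₀ = λ_enc L/ε₀.
E = 2k|λ_enc|/r = 2(8.99×10^9)(1.24e-6)/(1.58) = 1.41×10^4 N/C.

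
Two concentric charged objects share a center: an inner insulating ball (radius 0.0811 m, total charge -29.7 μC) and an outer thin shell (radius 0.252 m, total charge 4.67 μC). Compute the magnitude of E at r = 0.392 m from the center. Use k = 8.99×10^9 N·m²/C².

Take a concentric spherical Gaussian surface of radius r = 0.392 m (r > 0.252 m, enclosing both).
Q_enc = (-29.7 μC) + (4.67 μC) = -2.503×10^-5 C.
Applying ∮E·dA = Q_enc/ε₀ with Φ = E(4πr²):
E = k|Q_enc|/r² = (8.99×10^9)(2.503×10^-5)/(0.392)² = 1.46×10^6 N/C.

1.46×10^6 N/C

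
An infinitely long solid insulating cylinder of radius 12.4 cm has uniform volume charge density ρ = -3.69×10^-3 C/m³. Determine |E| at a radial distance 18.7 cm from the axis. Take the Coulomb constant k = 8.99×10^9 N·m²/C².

By cylindrical symmetry E is radial; use a coaxial Gaussian cylinder of radius 18.7 cm and length L (r > 12.4 cm, full cross-section enclosed).
λ_enc = ρ·πR² = (-3.69e-3)π(0.124)² = -1.782×10^-4 C/m.
Since E is radial and uniform over the curved surface, Φ = E·2πrL = Q_enc/ε₀ = λ_enc L/ε₀.
E = 2k|λ_enc|/r = 2(8.99×10^9)(1.782×10^-4)/(0.187) = 1.71e7 N/C.

|E| = 1.71e7 N/C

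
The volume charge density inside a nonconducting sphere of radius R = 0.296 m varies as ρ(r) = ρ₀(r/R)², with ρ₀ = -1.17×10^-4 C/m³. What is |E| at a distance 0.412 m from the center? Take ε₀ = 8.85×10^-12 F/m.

Take a concentric spherical Gaussian surface of radius r = 0.412 m (r > R, all charge enclosed).
Q_enc = 4π ∫₀^R ρ₀(r'/R)^2 r'² dr' = 4πρ₀R³/5 = -7.626e-6 C.
Applying ∮E·dA = Q_enc/ε₀ with Φ = E(4πr²):
E = |Q_enc|/(4πε₀r²) = (7.626×10^-6)/(4π·8.85×10^-12·(0.412)²) = 4.04×10^5 N/C.

|E| = 4.04×10^5 V/m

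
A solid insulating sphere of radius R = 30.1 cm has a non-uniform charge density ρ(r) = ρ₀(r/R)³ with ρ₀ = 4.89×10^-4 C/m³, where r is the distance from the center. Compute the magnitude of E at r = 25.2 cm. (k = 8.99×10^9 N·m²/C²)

|E| ≈ 1.36×10^6 N/C

By spherical symmetry E is radial; choose a Gaussian sphere of radius r = 25.2 cm (r < R).
Q_enc = ∫₀^r ρ(r')·4πr'² dr' = (4πρ₀/R³) ∫₀^r r'^5 dr' = 4πρ₀ r^6/(6·R³) = 9.618×10^-6 C.
Applying ∮E·dA = Q_enc/ε₀ with Φ = E(4πr²):
E = k|Q_enc|/r² = (8.99×10^9)(9.618e-6)/(0.252)² = 1.36e6 N/C.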